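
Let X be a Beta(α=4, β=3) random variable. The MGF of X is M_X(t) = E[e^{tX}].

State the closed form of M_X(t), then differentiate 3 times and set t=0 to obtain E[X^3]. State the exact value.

E[X^3] = M′′′(0) = 5/21

M_X(t) = ₁F₁(4; 7; t)
M′(t) = 4*₁F₁(5; 8; t)/7
M′′(t) = 5*₁F₁(6; 9; t)/14
M′′′(t) = 5*₁F₁(7; 10; t)/21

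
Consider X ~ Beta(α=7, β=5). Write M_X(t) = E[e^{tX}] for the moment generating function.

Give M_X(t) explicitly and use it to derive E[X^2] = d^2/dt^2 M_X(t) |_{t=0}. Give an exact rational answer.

E[X^2] = d^2M/dt^2 |_{t=0} = 14/39

M_X(t) = ₁F₁(7; 12; t)
dM/dt = 7*₁F₁(8; 13; t)/12
d^2M/dt^2 = 14*₁F₁(9; 14; t)/39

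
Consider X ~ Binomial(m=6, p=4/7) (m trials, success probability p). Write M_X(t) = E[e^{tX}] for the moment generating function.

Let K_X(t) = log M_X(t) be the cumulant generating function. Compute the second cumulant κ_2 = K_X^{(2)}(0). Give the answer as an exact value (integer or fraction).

κ_2 = K′′(0) = 72/49

M_X(t) = (4*e^(t)/7 + 3/7)^6
K_X(t) = log M_X(t) = 6*log(4*e^(t)/7 + 3/7)
K′(t) = 24*e^(t)/(4*e^(t) + 3)
K′′(t) = 72*e^(t)/(16*e^(2*t) + 24*e^(t) + 9)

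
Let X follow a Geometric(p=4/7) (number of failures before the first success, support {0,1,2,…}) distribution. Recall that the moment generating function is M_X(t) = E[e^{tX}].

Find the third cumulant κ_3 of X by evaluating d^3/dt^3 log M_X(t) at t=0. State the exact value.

M_X(t) = 4/(7*(1 - 3*e^(t)/7))
K_X(t) = log M_X(t) = -log(1 - 3*e^(t)/7) - log(7) + 2*log(2)
K′(t) = -3*e^(t)/(3*e^(t) - 7)
K′′(t) = 21*e^(t)/(9*e^(2*t) - 42*e^(t) + 49)
K′′′(t) = (-63*e^(2*t) - 147*e^(t))/(27*e^(3*t) - 189*e^(2*t) + 441*e^(t) - 343)

κ_3 = K′′′(0) = 105/32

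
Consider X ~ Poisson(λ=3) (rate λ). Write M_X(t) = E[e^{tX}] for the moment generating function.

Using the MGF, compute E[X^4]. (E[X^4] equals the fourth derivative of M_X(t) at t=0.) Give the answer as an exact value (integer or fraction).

E[X^4] = M′′′′(0) = 309

M_X(t) = e^(3*e^(t) - 3)
M′(t) = 3*e^(-3)*e^(t)*e^(3*e^(t))
M′′(t) = (9*e^(2*t)*e^(3*e^(t)) + 3*e^(t)*e^(3*e^(t)))*e^(-3)
M′′′(t) = (27*e^(3*t)*e^(3*e^(t)) + 27*e^(2*t)*e^(3*e^(t)) + 3*e^(t)*e^(3*e^(t)))*e^(-3)
M′′′′(t) = (81*e^(4*t)*e^(3*e^(t)) + 162*e^(3*t)*e^(3*e^(t)) + 63*e^(2*t)*e^(3*e^(t)) + 3*e^(t)*e^(3*e^(t)))*e^(-3)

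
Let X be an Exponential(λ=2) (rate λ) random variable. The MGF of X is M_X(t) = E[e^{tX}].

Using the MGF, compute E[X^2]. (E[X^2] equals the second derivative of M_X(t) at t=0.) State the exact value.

M_X(t) = 2/(2 - t)
D^2[M](t) = -4/(t^3 - 6*t^2 + 12*t - 8)

E[X^2] = D^2[M](0) = 1/2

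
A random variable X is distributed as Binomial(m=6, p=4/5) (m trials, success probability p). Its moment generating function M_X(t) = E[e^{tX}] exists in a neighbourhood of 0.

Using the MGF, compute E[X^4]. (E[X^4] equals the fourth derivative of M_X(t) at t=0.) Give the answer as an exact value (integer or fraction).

M_X(t) = (4*e^(t)/5 + 1/5)^6
dM/dt = 24576*e^(6*t)/15625 + 6144*e^(5*t)/3125 + 3072*e^(4*t)/3125 + 768*e^(3*t)/3125 + 96*e^(2*t)/3125 + 24*e^(t)/15625
d^2M/dt^2 = 147456*e^(6*t)/15625 + 6144*e^(5*t)/625 + 12288*e^(4*t)/3125 + 2304*e^(3*t)/3125 + 192*e^(2*t)/3125 + 24*e^(t)/15625
d^3M/dt^3 = 884736*e^(6*t)/15625 + 6144*e^(5*t)/125 + 49152*e^(4*t)/3125 + 6912*e^(3*t)/3125 + 384*e^(2*t)/3125 + 24*e^(t)/15625
d^4M/dt^4 = 5308416*e^(6*t)/15625 + 6144*e^(5*t)/25 + 196608*e^(4*t)/3125 + 20736*e^(3*t)/3125 + 768*e^(2*t)/3125 + 24*e^(t)/15625

E[X^4] = d^4M/dt^4 |_{t=0} = 81912/125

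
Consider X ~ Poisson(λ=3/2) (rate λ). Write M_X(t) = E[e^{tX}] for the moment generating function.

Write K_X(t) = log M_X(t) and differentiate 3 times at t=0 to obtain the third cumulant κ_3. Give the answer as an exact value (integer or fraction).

κ_3 = d^3K/dt^3 |_{t=0} = 3/2

M_X(t) = e^(3*e^(t)/2 - 3/2)
K_X(t) = log M_X(t) = 3*e^(t)/2 - 3/2
dK/dt = 3*e^(t)/2
d^2K/dt^2 = 3*e^(t)/2
d^3K/dt^3 = 3*e^(t)/2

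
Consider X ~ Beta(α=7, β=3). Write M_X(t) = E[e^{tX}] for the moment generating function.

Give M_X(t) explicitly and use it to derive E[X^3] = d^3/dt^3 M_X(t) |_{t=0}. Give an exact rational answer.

E[X^3] = M′′′(0) = 21/55

M_X(t) = ₁F₁(7; 10; t)
M′(t) = 7*₁F₁(8; 11; t)/10
M′′(t) = 28*₁F₁(9; 12; t)/55
M′′′(t) = 21*₁F₁(10; 13; t)/55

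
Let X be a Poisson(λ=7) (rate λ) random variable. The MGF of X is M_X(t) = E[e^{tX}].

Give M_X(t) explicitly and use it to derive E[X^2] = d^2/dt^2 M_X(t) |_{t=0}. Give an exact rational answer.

M_X(t) = e^(7*e^(t) - 7)
D^2[M](t) = (49*e^(2*t)*e^(7*e^(t)) + 7*e^(t)*e^(7*e^(t)))*e^(-7)

E[X^2] = D^2[M](0) = 56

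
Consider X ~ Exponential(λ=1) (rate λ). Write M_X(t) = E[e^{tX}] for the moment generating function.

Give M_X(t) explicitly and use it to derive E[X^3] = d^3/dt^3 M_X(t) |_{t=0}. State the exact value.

M_X(t) = 1/(1 - t)
M′(t) = 1/(t^2 - 2*t + 1)
M′′(t) = -2/(t^3 - 3*t^2 + 3*t - 1)
M′′′(t) = 6/(t^4 - 4*t^3 + 6*t^2 - 4*t + 1)

E[X^3] = M′′′(0) = 6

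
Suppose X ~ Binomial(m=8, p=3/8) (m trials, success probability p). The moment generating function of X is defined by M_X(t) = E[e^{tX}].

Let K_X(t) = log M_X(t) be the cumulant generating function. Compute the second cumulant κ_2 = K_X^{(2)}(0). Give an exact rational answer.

κ_2 = K′′(0) = 15/8

M_X(t) = (3*e^(t)/8 + 5/8)^8
K_X(t) = log M_X(t) = 8*log(3*e^(t)/8 + 5/8)
K′(t) = 24*e^(t)/(3*e^(t) + 5)
K′′(t) = 120*e^(t)/(9*e^(2*t) + 30*e^(t) + 25)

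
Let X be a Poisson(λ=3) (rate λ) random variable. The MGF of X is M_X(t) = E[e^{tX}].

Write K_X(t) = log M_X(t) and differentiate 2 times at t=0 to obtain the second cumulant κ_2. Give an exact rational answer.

M_X(t) = e^(3*e^(t) - 3)
K_X(t) = log M_X(t) = 3*e^(t) - 3
K^(2)(t) = 3*e^(t)

κ_2 = K^(2)(0) = 3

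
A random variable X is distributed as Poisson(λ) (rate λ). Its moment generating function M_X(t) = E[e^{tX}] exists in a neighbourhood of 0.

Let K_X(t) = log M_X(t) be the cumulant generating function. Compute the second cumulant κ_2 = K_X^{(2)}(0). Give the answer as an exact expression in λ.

M_X(t) = e^(λ*(e^(t) - 1))
K_X(t) = log M_X(t) = λ*(e^(t) - 1)
dK/dt = λ*e^(t)
d^2K/dt^2 = λ*e^(t)

κ_2 = d^2K/dt^2 |_{t=0} = λ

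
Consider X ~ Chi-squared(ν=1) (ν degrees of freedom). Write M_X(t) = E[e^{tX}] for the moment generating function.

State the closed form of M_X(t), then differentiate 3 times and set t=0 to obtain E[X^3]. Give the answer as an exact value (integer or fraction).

E[X^3] = D^3[M](0) = 15

M_X(t) = 1/√(1 - 2*t)
D^3[M](t) = -15/(8*t^3*√(1 - 2*t) - 12*t^2*√(1 - 2*t) + 6*t*√(1 - 2*t) - √(1 - 2*t))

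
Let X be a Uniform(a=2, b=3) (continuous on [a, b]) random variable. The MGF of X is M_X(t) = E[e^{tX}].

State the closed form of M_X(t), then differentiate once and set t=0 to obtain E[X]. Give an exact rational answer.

E[X] = M^(1)(0) = 5/2

M_X(t) = (e^(3*t) - e^(2*t))/t
M^(1)(t) = (3*t*e^(3*t) - 2*t*e^(2*t) - e^(3*t) + e^(2*t))/t^2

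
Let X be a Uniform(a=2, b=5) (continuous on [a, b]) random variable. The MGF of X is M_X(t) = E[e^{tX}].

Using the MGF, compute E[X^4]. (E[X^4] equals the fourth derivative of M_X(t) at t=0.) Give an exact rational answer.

M_X(t) = (e^(5*t) - e^(2*t))/(3*t)

E[X^4] = M^(4)(0) = 1031/5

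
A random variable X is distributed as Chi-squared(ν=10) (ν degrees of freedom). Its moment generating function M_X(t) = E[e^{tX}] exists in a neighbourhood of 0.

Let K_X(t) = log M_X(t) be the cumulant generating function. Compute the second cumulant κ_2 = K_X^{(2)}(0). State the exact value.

κ_2 = d^2K/dt^2 |_{t=0} = 20

M_X(t) = (1 - 2*t)^(-5)
K_X(t) = log M_X(t) = -5*log(1 - 2*t)
dK/dt = -10/(2*t - 1)
d^2K/dt^2 = 20/(4*t^2 - 4*t + 1)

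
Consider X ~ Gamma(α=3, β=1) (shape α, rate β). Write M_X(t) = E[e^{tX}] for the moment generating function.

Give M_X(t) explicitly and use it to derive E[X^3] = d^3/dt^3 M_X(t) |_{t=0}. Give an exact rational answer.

E[X^3] = d^3M/dt^3 |_{t=0} = 60

M_X(t) = (1 - t)^(-3)
dM/dt = 3/(t^4 - 4*t^3 + 6*t^2 - 4*t + 1)
d^2M/dt^2 = -12/(t^5 - 5*t^4 + 10*t^3 - 10*t^2 + 5*t - 1)
d^3M/dt^3 = 60/(t^6 - 6*t^5 + 15*t^4 - 20*t^3 + 15*t^2 - 6*t + 1)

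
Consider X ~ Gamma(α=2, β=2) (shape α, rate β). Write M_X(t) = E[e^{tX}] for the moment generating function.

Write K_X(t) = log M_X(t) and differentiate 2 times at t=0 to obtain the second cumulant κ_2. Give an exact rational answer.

κ_2 = K′′(0) = 1/2

M_X(t) = 4/(2 - t)^2
K_X(t) = log M_X(t) = -2*log(2 - t) + 2*log(2)
K′(t) = -2/(t - 2)
K′′(t) = 2/(t^2 - 4*t + 4)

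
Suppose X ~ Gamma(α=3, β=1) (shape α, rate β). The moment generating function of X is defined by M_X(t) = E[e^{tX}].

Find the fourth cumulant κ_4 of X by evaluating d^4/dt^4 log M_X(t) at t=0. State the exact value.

κ_4 = K′′′′(0) = 18

M_X(t) = (1 - t)^(-3)
K_X(t) = log M_X(t) = -3*log(1 - t)
K′(t) = -3/(t - 1)
K′′(t) = 3/(t^2 - 2*t + 1)
K′′′(t) = -6/(t^3 - 3*t^2 + 3*t - 1)
K′′′′(t) = 18/(t^4 - 4*t^3 + 6*t^2 - 4*t + 1)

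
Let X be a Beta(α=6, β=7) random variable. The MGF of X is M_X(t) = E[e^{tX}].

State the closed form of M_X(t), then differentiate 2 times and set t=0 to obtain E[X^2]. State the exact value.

E[X^2] = d^2M/dt^2 |_{t=0} = 3/13

M_X(t) = ₁F₁(6; 13; t)
dM/dt = 6*₁F₁(7; 14; t)/13
d^2M/dt^2 = 3*₁F₁(8; 15; t)/13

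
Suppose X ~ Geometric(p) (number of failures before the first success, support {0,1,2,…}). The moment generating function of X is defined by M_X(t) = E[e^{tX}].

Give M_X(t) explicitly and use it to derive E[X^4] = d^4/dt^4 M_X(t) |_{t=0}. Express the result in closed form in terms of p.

E[X^4] = d^4M/dt^4 |_{t=0} = 1 - 15/p + 50/p^2 - 60/p^3 + 24/p^4

M_X(t) = p/(-(1 - p)*e^(t) + 1)
dM/dt = (-p^2*e^(t) + p*e^(t))/(p^2*e^(2*t) - 2*p*e^(2*t) + 2*p*e^(t) + e^(2*t) - 2*e^(t) + 1)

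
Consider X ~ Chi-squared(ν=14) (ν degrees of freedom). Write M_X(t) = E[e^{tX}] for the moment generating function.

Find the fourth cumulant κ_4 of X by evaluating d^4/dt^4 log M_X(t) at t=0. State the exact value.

κ_4 = K^(4)(0) = 672

M_X(t) = (1 - 2*t)^(-7)
K_X(t) = log M_X(t) = -7*log(1 - 2*t)
K^(4)(t) = 672/(16*t^4 - 32*t^3 + 24*t^2 - 8*t + 1)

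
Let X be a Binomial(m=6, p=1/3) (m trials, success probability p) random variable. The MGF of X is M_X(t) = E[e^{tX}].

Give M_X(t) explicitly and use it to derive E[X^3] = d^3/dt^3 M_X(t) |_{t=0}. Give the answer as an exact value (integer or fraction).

M_X(t) = (e^(t)/3 + 2/3)^6
M′(t) = 2*e^(6*t)/243 + 20*e^(5*t)/243 + 80*e^(4*t)/243 + 160*e^(3*t)/243 + 160*e^(2*t)/243 + 64*e^(t)/243
M′′(t) = 4*e^(6*t)/81 + 100*e^(5*t)/243 + 320*e^(4*t)/243 + 160*e^(3*t)/81 + 320*e^(2*t)/243 + 64*e^(t)/243
M′′′(t) = 8*e^(6*t)/27 + 500*e^(5*t)/243 + 1280*e^(4*t)/243 + 160*e^(3*t)/27 + 640*e^(2*t)/243 + 64*e^(t)/243

E[X^3] = M′′′(0) = 148/9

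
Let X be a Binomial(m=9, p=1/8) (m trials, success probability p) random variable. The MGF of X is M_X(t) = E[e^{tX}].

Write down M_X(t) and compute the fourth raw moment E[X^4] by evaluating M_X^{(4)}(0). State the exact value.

M_X(t) = (e^(t)/8 + 7/8)^9

E[X^4] = D^4[M](0) = 4005/256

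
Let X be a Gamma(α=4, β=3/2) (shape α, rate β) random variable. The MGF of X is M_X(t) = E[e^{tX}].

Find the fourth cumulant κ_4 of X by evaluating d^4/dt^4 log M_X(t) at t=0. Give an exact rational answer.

M_X(t) = 81/(16*(3/2 - t)^4)
K_X(t) = log M_X(t) = -4*log(3/2 - t) - 4*log(2) + 4*log(3)
dK/dt = -8/(2*t - 3)
d^2K/dt^2 = 16/(4*t^2 - 12*t + 9)
d^3K/dt^3 = -64/(8*t^3 - 36*t^2 + 54*t - 27)
d^4K/dt^4 = 384/(16*t^4 - 96*t^3 + 216*t^2 - 216*t + 81)

κ_4 = d^4K/dt^4 |_{t=0} = 128/27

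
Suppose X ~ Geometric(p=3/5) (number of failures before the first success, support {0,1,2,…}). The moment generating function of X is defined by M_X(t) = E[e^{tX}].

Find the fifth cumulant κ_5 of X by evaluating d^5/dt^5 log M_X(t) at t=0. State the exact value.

M_X(t) = 3/(5*(1 - 2*e^(t)/5))
K_X(t) = log M_X(t) = -log(1 - 2*e^(t)/5) - log(5) + log(3)
D^5[K](t) = (-80*e^(4*t) - 2200*e^(3*t) - 5500*e^(2*t) - 1250*e^(t))/(32*e^(5*t) - 400*e^(4*t) + 2000*e^(3*t) - 5000*e^(2*t) + 6250*e^(t) - 3125)

κ_5 = D^5[K](0) = 3010/81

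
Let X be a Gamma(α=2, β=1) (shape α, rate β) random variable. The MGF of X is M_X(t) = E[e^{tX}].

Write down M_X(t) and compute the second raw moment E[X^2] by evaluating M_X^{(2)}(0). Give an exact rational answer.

E[X^2] = D^2[M](0) = 6

M_X(t) = (1 - t)^(-2)
D^2[M](t) = 6/(t^4 - 4*t^3 + 6*t^2 - 4*t + 1)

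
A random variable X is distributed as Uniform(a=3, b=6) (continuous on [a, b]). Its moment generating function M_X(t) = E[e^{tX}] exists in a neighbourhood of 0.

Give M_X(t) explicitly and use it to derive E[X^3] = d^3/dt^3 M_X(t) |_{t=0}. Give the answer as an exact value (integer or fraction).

E[X^3] = D^3[M](0) = 405/4

M_X(t) = (e^(6*t) - e^(3*t))/(3*t)
D^3[M](t) = (72*t^3*e^(6*t) - 9*t^3*e^(3*t) - 36*t^2*e^(6*t) + 9*t^2*e^(3*t) + 12*t*e^(6*t) - 6*t*e^(3*t) - 2*e^(6*t) + 2*e^(3*t))/t^4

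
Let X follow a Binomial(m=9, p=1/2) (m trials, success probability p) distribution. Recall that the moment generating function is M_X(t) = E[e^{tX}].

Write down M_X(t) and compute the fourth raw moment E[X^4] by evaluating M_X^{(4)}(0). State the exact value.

E[X^4] = d^4M/dt^4 |_{t=0} = 1395/2

M_X(t) = (e^(t)/2 + 1/2)^9
dM/dt = 9*e^(9*t)/512 + 9*e^(8*t)/64 + 63*e^(7*t)/128 + 63*e^(6*t)/64 + 315*e^(5*t)/256 + 63*e^(4*t)/64 + 63*e^(3*t)/128 + 9*e^(2*t)/64 + 9*e^(t)/512
d^2M/dt^2 = 81*e^(9*t)/512 + 9*e^(8*t)/8 + 441*e^(7*t)/128 + 189*e^(6*t)/32 + 1575*e^(5*t)/256 + 63*e^(4*t)/16 + 189*e^(3*t)/128 + 9*e^(2*t)/32 + 9*e^(t)/512
d^3M/dt^3 = 729*e^(9*t)/512 + 9*e^(8*t) + 3087*e^(7*t)/128 + 567*e^(6*t)/16 + 7875*e^(5*t)/256 + 63*e^(4*t)/4 + 567*e^(3*t)/128 + 9*e^(2*t)/16 + 9*e^(t)/512
d^4M/dt^4 = 6561*e^(9*t)/512 + 72*e^(8*t) + 21609*e^(7*t)/128 + 1701*e^(6*t)/8 + 39375*e^(5*t)/256 + 63*e^(4*t) + 1701*e^(3*t)/128 + 9*e^(2*t)/8 + 9*e^(t)/512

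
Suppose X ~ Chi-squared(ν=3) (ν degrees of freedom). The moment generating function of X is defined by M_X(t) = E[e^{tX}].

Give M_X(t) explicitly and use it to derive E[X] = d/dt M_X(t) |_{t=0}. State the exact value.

M_X(t) = (1 - 2*t)^(-3/2)
dM/dt = 3/(4*t^2*√(1 - 2*t) - 4*t*√(1 - 2*t) + √(1 - 2*t))

E[X] = dM/dt |_{t=0} = 3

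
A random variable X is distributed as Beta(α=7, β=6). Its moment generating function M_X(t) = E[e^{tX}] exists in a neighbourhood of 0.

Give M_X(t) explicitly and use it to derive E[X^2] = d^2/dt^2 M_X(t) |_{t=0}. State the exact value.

E[X^2] = M^(2)(0) = 4/13

M_X(t) = ₁F₁(7; 13; t)
M^(2)(t) = 4*₁F₁(9; 15; t)/13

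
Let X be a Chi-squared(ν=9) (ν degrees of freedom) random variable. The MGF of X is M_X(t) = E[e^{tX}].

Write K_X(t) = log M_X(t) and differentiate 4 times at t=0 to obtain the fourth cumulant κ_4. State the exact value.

M_X(t) = (1 - 2*t)^(-9/2)
K_X(t) = log M_X(t) = -9*log(1 - 2*t)/2
dK/dt = -9/(2*t - 1)
d^2K/dt^2 = 18/(4*t^2 - 4*t + 1)
d^3K/dt^3 = -72/(8*t^3 - 12*t^2 + 6*t - 1)
d^4K/dt^4 = 432/(16*t^4 - 32*t^3 + 24*t^2 - 8*t + 1)

κ_4 = d^4K/dt^4 |_{t=0} = 432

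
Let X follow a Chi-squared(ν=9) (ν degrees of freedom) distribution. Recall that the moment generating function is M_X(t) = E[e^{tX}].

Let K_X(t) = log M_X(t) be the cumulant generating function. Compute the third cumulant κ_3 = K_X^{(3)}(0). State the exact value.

κ_3 = d^3K/dt^3 |_{t=0} = 72

M_X(t) = (1 - 2*t)^(-9/2)
K_X(t) = log M_X(t) = -9*log(1 - 2*t)/2
dK/dt = -9/(2*t - 1)
d^2K/dt^2 = 18/(4*t^2 - 4*t + 1)
d^3K/dt^3 = -72/(8*t^3 - 12*t^2 + 6*t - 1)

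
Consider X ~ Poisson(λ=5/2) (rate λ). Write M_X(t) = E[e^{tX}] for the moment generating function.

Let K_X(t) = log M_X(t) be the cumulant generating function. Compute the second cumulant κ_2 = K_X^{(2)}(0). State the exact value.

M_X(t) = e^(5*e^(t)/2 - 5/2)
K_X(t) = log M_X(t) = 5*e^(t)/2 - 5/2
K^(2)(t) = 5*e^(t)/2

κ_2 = K^(2)(0) = 5/2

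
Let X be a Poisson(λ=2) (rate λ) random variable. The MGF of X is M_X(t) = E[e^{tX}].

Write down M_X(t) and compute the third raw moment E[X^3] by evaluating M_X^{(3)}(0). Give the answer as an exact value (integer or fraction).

E[X^3] = M^(3)(0) = 22

M_X(t) = e^(2*e^(t) - 2)
M^(3)(t) = (8*e^(3*t)*e^(2*e^(t)) + 12*e^(2*t)*e^(2*e^(t)) + 2*e^(t)*e^(2*e^(t)))*e^(-2)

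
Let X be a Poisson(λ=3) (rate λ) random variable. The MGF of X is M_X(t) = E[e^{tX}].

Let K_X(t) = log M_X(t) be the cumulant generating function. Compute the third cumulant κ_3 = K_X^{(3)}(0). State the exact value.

κ_3 = K′′′(0) = 3

M_X(t) = e^(3*e^(t) - 3)
K_X(t) = log M_X(t) = 3*e^(t) - 3
K′(t) = 3*e^(t)
K′′(t) = 3*e^(t)
K′′′(t) = 3*e^(t)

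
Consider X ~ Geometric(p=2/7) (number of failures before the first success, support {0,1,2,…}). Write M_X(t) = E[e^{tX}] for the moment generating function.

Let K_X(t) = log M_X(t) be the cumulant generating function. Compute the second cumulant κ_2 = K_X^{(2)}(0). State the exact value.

κ_2 = K^(2)(0) = 35/4

M_X(t) = 2/(7*(1 - 5*e^(t)/7))
K_X(t) = log M_X(t) = -log(1 - 5*e^(t)/7) - log(7) + log(2)
K^(2)(t) = 35*e^(t)/(25*e^(2*t) - 70*e^(t) + 49)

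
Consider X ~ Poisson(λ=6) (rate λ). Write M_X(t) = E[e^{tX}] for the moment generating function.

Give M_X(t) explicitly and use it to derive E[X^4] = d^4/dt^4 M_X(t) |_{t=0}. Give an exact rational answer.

E[X^4] = M′′′′(0) = 2850

M_X(t) = e^(6*e^(t) - 6)
M′(t) = 6*e^(-6)*e^(t)*e^(6*e^(t))
M′′(t) = (36*e^(2*t)*e^(6*e^(t)) + 6*e^(t)*e^(6*e^(t)))*e^(-6)
M′′′(t) = (216*e^(3*t)*e^(6*e^(t)) + 108*e^(2*t)*e^(6*e^(t)) + 6*e^(t)*e^(6*e^(t)))*e^(-6)
M′′′′(t) = (1296*e^(4*t)*e^(6*e^(t)) + 1296*e^(3*t)*e^(6*e^(t)) + 252*e^(2*t)*e^(6*e^(t)) + 6*e^(t)*e^(6*e^(t)))*e^(-6)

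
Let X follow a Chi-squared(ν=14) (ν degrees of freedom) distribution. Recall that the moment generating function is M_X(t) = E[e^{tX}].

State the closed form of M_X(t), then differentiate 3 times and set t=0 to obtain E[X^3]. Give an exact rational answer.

M_X(t) = (1 - 2*t)^(-7)
dM/dt = 14/(256*t^8 - 1024*t^7 + 1792*t^6 - 1792*t^5 + 1120*t^4 - 448*t^3 + 112*t^2 - 16*t + 1)
d^2M/dt^2 = -224/(512*t^9 - 2304*t^8 + 4608*t^7 - 5376*t^6 + 4032*t^5 - 2016*t^4 + 672*t^3 - 144*t^2 + 18*t - 1)
d^3M/dt^3 = 4032/(1024*t^10 - 5120*t^9 + 11520*t^8 - 15360*t^7 + 13440*t^6 - 8064*t^5 + 3360*t^4 - 960*t^3 + 180*t^2 - 20*t + 1)

E[X^3] = d^3M/dt^3 |_{t=0} = 4032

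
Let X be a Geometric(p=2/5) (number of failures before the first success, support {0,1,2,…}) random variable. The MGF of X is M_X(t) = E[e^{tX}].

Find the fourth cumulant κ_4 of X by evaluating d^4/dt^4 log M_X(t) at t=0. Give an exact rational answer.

κ_4 = D^4[K](0) = 705/8

M_X(t) = 2/(5*(1 - 3*e^(t)/5))
K_X(t) = log M_X(t) = -log(1 - 3*e^(t)/5) - log(5) + log(2)
D^4[K](t) = (135*e^(3*t) + 900*e^(2*t) + 375*e^(t))/(81*e^(4*t) - 540*e^(3*t) + 1350*e^(2*t) - 1500*e^(t) + 625)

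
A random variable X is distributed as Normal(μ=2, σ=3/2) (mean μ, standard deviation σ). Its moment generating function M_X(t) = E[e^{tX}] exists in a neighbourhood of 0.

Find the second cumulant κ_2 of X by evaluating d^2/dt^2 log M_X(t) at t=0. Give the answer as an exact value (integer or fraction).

M_X(t) = e^(9*t^2/8 + 2*t)
K_X(t) = log M_X(t) = 9*t^2/8 + 2*t
K′(t) = 9*t/4 + 2
K′′(t) = 9/4

κ_2 = K′′(0) = 9/4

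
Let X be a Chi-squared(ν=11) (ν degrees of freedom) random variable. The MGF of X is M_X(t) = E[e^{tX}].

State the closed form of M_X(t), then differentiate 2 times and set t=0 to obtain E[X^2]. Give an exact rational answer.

E[X^2] = M^(2)(0) = 143

M_X(t) = (1 - 2*t)^(-11/2)
M^(2)(t) = -143/(128*t^7*√(1 - 2*t) - 448*t^6*√(1 - 2*t) + 672*t^5*√(1 - 2*t) - 560*t^4*√(1 - 2*t) + 280*t^3*√(1 - 2*t) - 84*t^2*√(1 - 2*t) + 14*t*√(1 - 2*t) - √(1 - 2*t))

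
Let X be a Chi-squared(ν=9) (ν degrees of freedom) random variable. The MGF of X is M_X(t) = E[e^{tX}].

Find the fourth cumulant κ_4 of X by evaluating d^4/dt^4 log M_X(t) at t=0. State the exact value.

κ_4 = D^4[K](0) = 432

M_X(t) = (1 - 2*t)^(-9/2)
K_X(t) = log M_X(t) = -9*log(1 - 2*t)/2
D^4[K](t) = 432/(16*t^4 - 32*t^3 + 24*t^2 - 8*t + 1)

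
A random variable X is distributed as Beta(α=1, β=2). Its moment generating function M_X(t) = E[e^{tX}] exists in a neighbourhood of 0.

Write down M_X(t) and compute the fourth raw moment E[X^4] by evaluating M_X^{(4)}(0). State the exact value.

E[X^4] = M′′′′(0) = 1/15

M_X(t) = ₁F₁(1; 3; t)
M′(t) = ₁F₁(2; 4; t)/3
M′′(t) = ₁F₁(3; 5; t)/6
M′′′(t) = ₁F₁(4; 6; t)/10
M′′′′(t) = ₁F₁(5; 7; t)/15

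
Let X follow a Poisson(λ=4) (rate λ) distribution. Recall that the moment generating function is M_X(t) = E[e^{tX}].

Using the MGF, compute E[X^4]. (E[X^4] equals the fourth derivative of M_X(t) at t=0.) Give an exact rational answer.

M_X(t) = e^(4*e^(t) - 4)
M′(t) = 4*e^(-4)*e^(t)*e^(4*e^(t))
M′′(t) = (16*e^(2*t)*e^(4*e^(t)) + 4*e^(t)*e^(4*e^(t)))*e^(-4)
M′′′(t) = (64*e^(3*t)*e^(4*e^(t)) + 48*e^(2*t)*e^(4*e^(t)) + 4*e^(t)*e^(4*e^(t)))*e^(-4)
M′′′′(t) = (256*e^(4*t)*e^(4*e^(t)) + 384*e^(3*t)*e^(4*e^(t)) + 112*e^(2*t)*e^(4*e^(t)) + 4*e^(t)*e^(4*e^(t)))*e^(-4)

E[X^4] = M′′′′(0) = 756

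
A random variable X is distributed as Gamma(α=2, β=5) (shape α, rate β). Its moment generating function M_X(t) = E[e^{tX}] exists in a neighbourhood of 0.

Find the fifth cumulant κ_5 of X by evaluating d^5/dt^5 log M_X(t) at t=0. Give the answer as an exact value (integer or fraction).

M_X(t) = 25/(5 - t)^2
K_X(t) = log M_X(t) = -2*log(5 - t) + 2*log(5)
dK/dt = -2/(t - 5)
d^2K/dt^2 = 2/(t^2 - 10*t + 25)
d^3K/dt^3 = -4/(t^3 - 15*t^2 + 75*t - 125)
d^4K/dt^4 = 12/(t^4 - 20*t^3 + 150*t^2 - 500*t + 625)
d^5K/dt^5 = -48/(t^5 - 25*t^4 + 250*t^3 - 1250*t^2 + 3125*t - 3125)

κ_5 = d^5K/dt^5 |_{t=0} = 48/3125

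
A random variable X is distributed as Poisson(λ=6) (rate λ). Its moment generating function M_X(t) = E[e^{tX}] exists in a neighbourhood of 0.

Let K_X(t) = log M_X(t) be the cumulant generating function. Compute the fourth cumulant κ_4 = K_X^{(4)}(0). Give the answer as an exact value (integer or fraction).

κ_4 = K^(4)(0) = 6

M_X(t) = e^(6*e^(t) - 6)
K_X(t) = log M_X(t) = 6*e^(t) - 6
K^(4)(t) = 6*e^(t)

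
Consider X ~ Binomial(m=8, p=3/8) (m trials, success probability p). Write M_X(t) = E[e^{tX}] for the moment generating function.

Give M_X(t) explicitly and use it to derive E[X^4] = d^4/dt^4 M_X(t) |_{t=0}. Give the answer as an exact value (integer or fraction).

E[X^4] = d^4M/dt^4 |_{t=0} = 50601/256

M_X(t) = (3*e^(t)/8 + 5/8)^8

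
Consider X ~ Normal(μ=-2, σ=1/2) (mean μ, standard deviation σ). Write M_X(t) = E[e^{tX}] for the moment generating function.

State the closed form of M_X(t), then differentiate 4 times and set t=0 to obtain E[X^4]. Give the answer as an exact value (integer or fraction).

M_X(t) = e^(t^2/8 - 2*t)
M^(4)(t) = (t^4*e^(t^2/8) - 32*t^3*e^(t^2/8) + 408*t^2*e^(t^2/8) - 2432*t*e^(t^2/8) + 5680*e^(t^2/8))*e^(-2*t)/256

E[X^4] = M^(4)(0) = 355/16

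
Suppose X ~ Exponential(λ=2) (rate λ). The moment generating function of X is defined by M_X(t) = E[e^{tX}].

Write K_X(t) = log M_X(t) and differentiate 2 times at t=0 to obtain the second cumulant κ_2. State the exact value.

M_X(t) = 2/(2 - t)
K_X(t) = log M_X(t) = -log(2 - t) + log(2)
D^2[K](t) = 1/(t^2 - 4*t + 4)

κ_2 = D^2[K](0) = 1/4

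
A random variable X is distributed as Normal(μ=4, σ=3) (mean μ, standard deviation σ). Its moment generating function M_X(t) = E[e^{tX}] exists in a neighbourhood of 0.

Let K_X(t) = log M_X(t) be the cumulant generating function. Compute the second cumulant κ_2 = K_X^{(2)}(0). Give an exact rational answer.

κ_2 = D^2[K](0) = 9

M_X(t) = e^(9*t^2/2 + 4*t)
K_X(t) = log M_X(t) = 9*t^2/2 + 4*t
D^2[K](t) = 9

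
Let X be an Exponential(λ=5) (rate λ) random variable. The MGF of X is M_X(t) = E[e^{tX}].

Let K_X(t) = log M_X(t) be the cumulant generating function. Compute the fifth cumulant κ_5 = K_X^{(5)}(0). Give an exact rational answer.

M_X(t) = 5/(5 - t)
K_X(t) = log M_X(t) = -log(5 - t) + log(5)
dK/dt = -1/(t - 5)
d^2K/dt^2 = 1/(t^2 - 10*t + 25)
d^3K/dt^3 = -2/(t^3 - 15*t^2 + 75*t - 125)
d^4K/dt^4 = 6/(t^4 - 20*t^3 + 150*t^2 - 500*t + 625)
d^5K/dt^5 = -24/(t^5 - 25*t^4 + 250*t^3 - 1250*t^2 + 3125*t - 3125)

κ_5 = d^5K/dt^5 |_{t=0} = 24/3125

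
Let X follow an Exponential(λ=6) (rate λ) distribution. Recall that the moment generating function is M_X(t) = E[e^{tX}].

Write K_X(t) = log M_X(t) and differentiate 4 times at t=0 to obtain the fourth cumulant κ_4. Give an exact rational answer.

M_X(t) = 6/(6 - t)
K_X(t) = log M_X(t) = -log(6 - t) + log(6)
K^(4)(t) = 6/(t^4 - 24*t^3 + 216*t^2 - 864*t + 1296)

κ_4 = K^(4)(0) = 1/216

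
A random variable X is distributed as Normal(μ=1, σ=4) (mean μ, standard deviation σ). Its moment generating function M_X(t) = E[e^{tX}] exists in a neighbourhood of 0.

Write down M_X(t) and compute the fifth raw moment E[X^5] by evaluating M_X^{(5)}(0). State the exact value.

E[X^5] = M′′′′′(0) = 4001

M_X(t) = e^(8*t^2 + t)
M′(t) = 16*t*e^(t)*e^(8*t^2) + e^(t)*e^(8*t^2)
M′′(t) = 256*t^2*e^(t)*e^(8*t^2) + 32*t*e^(t)*e^(8*t^2) + 17*e^(t)*e^(8*t^2)
M′′′(t) = 4096*t^3*e^(t)*e^(8*t^2) + 768*t^2*e^(t)*e^(8*t^2) + 816*t*e^(t)*e^(8*t^2) + 49*e^(t)*e^(8*t^2)
M′′′′(t) = 65536*t^4*e^(t)*e^(8*t^2) + 16384*t^3*e^(t)*e^(8*t^2) + 26112*t^2*e^(t)*e^(8*t^2) + 3136*t*e^(t)*e^(8*t^2) + 865*e^(t)*e^(8*t^2)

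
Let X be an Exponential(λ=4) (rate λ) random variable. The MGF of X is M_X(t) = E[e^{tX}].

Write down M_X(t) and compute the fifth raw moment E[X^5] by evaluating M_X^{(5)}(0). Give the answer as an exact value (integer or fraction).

E[X^5] = D^5[M](0) = 15/128

M_X(t) = 4/(4 - t)
D^5[M](t) = 480/(t^6 - 24*t^5 + 240*t^4 - 1280*t^3 + 3840*t^2 - 6144*t + 4096)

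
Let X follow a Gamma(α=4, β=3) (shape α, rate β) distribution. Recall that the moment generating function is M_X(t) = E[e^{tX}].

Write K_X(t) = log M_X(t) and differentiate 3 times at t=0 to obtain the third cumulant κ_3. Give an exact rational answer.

M_X(t) = 81/(3 - t)^4
K_X(t) = log M_X(t) = -4*log(3 - t) + 4*log(3)
K′(t) = -4/(t - 3)
K′′(t) = 4/(t^2 - 6*t + 9)
K′′′(t) = -8/(t^3 - 9*t^2 + 27*t - 27)

κ_3 = K′′′(0) = 8/27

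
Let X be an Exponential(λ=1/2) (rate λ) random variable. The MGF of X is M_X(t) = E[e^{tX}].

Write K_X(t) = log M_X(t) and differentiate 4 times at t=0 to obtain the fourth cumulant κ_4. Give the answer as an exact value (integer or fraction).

M_X(t) = 1/(2*(1/2 - t))
K_X(t) = log M_X(t) = -log(1/2 - t) - log(2)
dK/dt = -2/(2*t - 1)
d^2K/dt^2 = 4/(4*t^2 - 4*t + 1)
d^3K/dt^3 = -16/(8*t^3 - 12*t^2 + 6*t - 1)
d^4K/dt^4 = 96/(16*t^4 - 32*t^3 + 24*t^2 - 8*t + 1)

κ_4 = d^4K/dt^4 |_{t=0} = 96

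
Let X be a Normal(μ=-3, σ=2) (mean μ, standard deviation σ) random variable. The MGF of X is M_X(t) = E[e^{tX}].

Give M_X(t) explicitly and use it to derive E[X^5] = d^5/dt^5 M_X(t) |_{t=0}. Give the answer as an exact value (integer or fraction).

M_X(t) = e^(2*t^2 - 3*t)
D^5[M](t) = (1024*t^5*e^(2*t^2) - 3840*t^4*e^(2*t^2) + 8320*t^3*e^(2*t^2) - 10080*t^2*e^(2*t^2) + 6900*t*e^(2*t^2) - 2043*e^(2*t^2))*e^(-3*t)

E[X^5] = D^5[M](0) = -2043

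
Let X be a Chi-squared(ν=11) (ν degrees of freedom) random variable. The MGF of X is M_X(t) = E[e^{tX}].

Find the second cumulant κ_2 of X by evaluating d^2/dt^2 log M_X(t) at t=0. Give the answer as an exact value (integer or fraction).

M_X(t) = (1 - 2*t)^(-11/2)
K_X(t) = log M_X(t) = -11*log(1 - 2*t)/2
K′(t) = -11/(2*t - 1)
K′′(t) = 22/(4*t^2 - 4*t + 1)

κ_2 = K′′(0) = 22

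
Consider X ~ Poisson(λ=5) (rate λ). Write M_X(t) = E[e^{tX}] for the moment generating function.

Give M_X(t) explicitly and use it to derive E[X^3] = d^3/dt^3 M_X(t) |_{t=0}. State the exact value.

E[X^3] = D^3[M](0) = 205

M_X(t) = e^(5*e^(t) - 5)
D^3[M](t) = (125*e^(3*t)*e^(5*e^(t)) + 75*e^(2*t)*e^(5*e^(t)) + 5*e^(t)*e^(5*e^(t)))*e^(-5)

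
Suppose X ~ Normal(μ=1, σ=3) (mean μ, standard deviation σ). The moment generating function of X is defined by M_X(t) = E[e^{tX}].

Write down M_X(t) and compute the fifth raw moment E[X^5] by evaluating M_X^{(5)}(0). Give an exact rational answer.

E[X^5] = M^(5)(0) = 1306

M_X(t) = e^(9*t^2/2 + t)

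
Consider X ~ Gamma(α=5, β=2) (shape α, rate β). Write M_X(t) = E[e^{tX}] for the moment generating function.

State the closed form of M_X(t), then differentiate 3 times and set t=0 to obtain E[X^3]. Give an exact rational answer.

E[X^3] = M^(3)(0) = 105/4

M_X(t) = 32/(2 - t)^5
M^(3)(t) = 6720/(t^8 - 16*t^7 + 112*t^6 - 448*t^5 + 1120*t^4 - 1792*t^3 + 1792*t^2 - 1024*t + 256)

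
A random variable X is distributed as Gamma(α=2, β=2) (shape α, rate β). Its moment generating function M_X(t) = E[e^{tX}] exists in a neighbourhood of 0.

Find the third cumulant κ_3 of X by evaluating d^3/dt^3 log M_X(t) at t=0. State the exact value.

κ_3 = K^(3)(0) = 1/2

M_X(t) = 4/(2 - t)^2
K_X(t) = log M_X(t) = -2*log(2 - t) + 2*log(2)
K^(3)(t) = -4/(t^3 - 6*t^2 + 12*t - 8)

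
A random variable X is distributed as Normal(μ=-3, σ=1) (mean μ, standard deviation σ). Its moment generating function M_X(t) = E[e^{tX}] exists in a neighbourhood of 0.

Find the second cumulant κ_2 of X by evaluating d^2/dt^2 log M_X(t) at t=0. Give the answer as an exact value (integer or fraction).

M_X(t) = e^(t^2/2 - 3*t)
K_X(t) = log M_X(t) = t^2/2 - 3*t
D^2[K](t) = 1

κ_2 = D^2[K](0) = 1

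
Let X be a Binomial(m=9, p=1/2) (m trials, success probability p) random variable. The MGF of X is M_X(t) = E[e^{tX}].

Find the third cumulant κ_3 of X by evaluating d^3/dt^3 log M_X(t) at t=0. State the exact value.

κ_3 = K′′′(0) = 0

M_X(t) = (e^(t)/2 + 1/2)^9
K_X(t) = log M_X(t) = 9*log(e^(t)/2 + 1/2)
K′(t) = 9*e^(t)/(e^(t) + 1)
K′′(t) = 9*e^(t)/(e^(2*t) + 2*e^(t) + 1)
K′′′(t) = (-9*e^(2*t) + 9*e^(t))/(e^(3*t) + 3*e^(2*t) + 3*e^(t) + 1)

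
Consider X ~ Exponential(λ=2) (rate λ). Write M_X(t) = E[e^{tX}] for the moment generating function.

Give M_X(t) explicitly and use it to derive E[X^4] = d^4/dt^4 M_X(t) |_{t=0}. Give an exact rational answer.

M_X(t) = 2/(2 - t)
D^4[M](t) = -48/(t^5 - 10*t^4 + 40*t^3 - 80*t^2 + 80*t - 32)

E[X^4] = D^4[M](0) = 3/2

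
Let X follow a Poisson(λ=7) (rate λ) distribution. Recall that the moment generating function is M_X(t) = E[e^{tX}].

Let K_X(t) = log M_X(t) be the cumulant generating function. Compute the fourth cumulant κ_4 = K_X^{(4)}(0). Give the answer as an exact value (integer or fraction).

κ_4 = K′′′′(0) = 7

M_X(t) = e^(7*e^(t) - 7)
K_X(t) = log M_X(t) = 7*e^(t) - 7
K′(t) = 7*e^(t)
K′′(t) = 7*e^(t)
K′′′(t) = 7*e^(t)
K′′′′(t) = 7*e^(t)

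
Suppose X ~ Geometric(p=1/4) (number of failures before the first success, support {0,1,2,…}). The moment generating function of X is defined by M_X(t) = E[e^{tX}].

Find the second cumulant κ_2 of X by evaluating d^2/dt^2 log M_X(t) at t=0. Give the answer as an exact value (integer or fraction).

κ_2 = K^(2)(0) = 12

M_X(t) = 1/(4*(1 - 3*e^(t)/4))
K_X(t) = log M_X(t) = -log(1 - 3*e^(t)/4) - 2*log(2)
K^(2)(t) = 12*e^(t)/(9*e^(2*t) - 24*e^(t) + 16)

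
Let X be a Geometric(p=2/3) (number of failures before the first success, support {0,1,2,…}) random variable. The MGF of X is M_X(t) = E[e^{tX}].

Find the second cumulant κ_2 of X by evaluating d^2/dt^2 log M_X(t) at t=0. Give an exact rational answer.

κ_2 = d^2K/dt^2 |_{t=0} = 3/4

M_X(t) = 2/(3*(1 - e^(t)/3))
K_X(t) = log M_X(t) = -log(1 - e^(t)/3) - log(3) + log(2)
dK/dt = -e^(t)/(e^(t) - 3)
d^2K/dt^2 = 3*e^(t)/(e^(2*t) - 6*e^(t) + 9)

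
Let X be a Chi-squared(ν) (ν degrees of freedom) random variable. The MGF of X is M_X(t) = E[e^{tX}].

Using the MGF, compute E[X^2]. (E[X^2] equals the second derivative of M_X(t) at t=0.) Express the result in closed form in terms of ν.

M_X(t) = (1 - 2*t)^(-ν/2)
D^2[M](t) = (ν^2 + 2*ν)/(4*t^2*(1 - 2*t)^(ν/2) - 4*t*(1 - 2*t)^(ν/2) + (1 - 2*t)^(ν/2))

E[X^2] = D^2[M](0) = ν*(ν + 2)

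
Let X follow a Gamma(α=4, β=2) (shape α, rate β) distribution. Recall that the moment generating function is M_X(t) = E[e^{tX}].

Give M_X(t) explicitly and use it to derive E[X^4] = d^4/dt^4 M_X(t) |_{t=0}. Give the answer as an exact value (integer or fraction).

E[X^4] = D^4[M](0) = 105/2

M_X(t) = 16/(2 - t)^4
D^4[M](t) = 13440/(t^8 - 16*t^7 + 112*t^6 - 448*t^5 + 1120*t^4 - 1792*t^3 + 1792*t^2 - 1024*t + 256)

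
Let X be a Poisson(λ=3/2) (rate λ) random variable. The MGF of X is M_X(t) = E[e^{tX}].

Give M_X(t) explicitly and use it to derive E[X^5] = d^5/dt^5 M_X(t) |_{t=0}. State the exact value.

M_X(t) = e^(3*e^(t)/2 - 3/2)
D^5[M](t) = (243*e^(5*t)*e^(3*e^(t)/2) + 1620*e^(4*t)*e^(3*e^(t)/2) + 2700*e^(3*t)*e^(3*e^(t)/2) + 1080*e^(2*t)*e^(3*e^(t)/2) + 48*e^(t)*e^(3*e^(t)/2))*e^(-3/2)/32

E[X^5] = D^5[M](0) = 5691/32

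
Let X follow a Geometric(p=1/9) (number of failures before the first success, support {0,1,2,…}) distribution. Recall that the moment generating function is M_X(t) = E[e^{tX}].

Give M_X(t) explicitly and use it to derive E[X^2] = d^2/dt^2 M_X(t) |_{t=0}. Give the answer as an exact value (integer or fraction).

E[X^2] = M^(2)(0) = 136

M_X(t) = 1/(9*(1 - 8*e^(t)/9))
M^(2)(t) = (-64*e^(2*t) - 72*e^(t))/(512*e^(3*t) - 1728*e^(2*t) + 1944*e^(t) - 729)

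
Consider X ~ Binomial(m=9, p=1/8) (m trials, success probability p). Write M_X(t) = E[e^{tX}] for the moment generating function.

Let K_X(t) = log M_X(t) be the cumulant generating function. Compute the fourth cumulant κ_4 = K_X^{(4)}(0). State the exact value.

κ_4 = K′′′′(0) = 693/2048

M_X(t) = (e^(t)/8 + 7/8)^9
K_X(t) = log M_X(t) = 9*log(e^(t)/8 + 7/8)
K′(t) = 9*e^(t)/(e^(t) + 7)
K′′(t) = 63*e^(t)/(e^(2*t) + 14*e^(t) + 49)
K′′′(t) = (-63*e^(2*t) + 441*e^(t))/(e^(3*t) + 21*e^(2*t) + 147*e^(t) + 343)
K′′′′(t) = (63*e^(3*t) - 1764*e^(2*t) + 3087*e^(t))/(e^(4*t) + 28*e^(3*t) + 294*e^(2*t) + 1372*e^(t) + 2401)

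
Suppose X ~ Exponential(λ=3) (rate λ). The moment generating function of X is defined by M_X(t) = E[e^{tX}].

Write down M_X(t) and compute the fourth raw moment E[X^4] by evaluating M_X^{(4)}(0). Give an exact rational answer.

E[X^4] = M^(4)(0) = 8/27

M_X(t) = 3/(3 - t)
M^(4)(t) = -72/(t^5 - 15*t^4 + 90*t^3 - 270*t^2 + 405*t - 243)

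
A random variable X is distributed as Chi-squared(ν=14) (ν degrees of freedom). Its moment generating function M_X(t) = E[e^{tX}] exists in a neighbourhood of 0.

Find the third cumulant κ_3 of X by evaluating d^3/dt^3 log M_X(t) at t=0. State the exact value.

κ_3 = D^3[K](0) = 112

M_X(t) = (1 - 2*t)^(-7)
K_X(t) = log M_X(t) = -7*log(1 - 2*t)
D^3[K](t) = -112/(8*t^3 - 12*t^2 + 6*t - 1)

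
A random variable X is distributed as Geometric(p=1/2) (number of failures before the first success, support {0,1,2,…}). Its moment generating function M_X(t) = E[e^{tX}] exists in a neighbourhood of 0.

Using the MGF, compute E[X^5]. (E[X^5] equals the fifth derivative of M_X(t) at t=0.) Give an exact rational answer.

E[X^5] = d^5M/dt^5 |_{t=0} = 541

M_X(t) = 1/(2*(1 - e^(t)/2))
dM/dt = e^(t)/(e^(2*t) - 4*e^(t) + 4)
d^2M/dt^2 = (-e^(2*t) - 2*e^(t))/(e^(3*t) - 6*e^(2*t) + 12*e^(t) - 8)
d^3M/dt^3 = (e^(3*t) + 8*e^(2*t) + 4*e^(t))/(e^(4*t) - 8*e^(3*t) + 24*e^(2*t) - 32*e^(t) + 16)
d^4M/dt^4 = (-e^(4*t) - 22*e^(3*t) - 44*e^(2*t) - 8*e^(t))/(e^(5*t) - 10*e^(4*t) + 40*e^(3*t) - 80*e^(2*t) + 80*e^(t) - 32)
d^5M/dt^5 = (e^(5*t) + 52*e^(4*t) + 264*e^(3*t) + 208*e^(2*t) + 16*e^(t))/(e^(6*t) - 12*e^(5*t) + 60*e^(4*t) - 160*e^(3*t) + 240*e^(2*t) - 192*e^(t) + 64)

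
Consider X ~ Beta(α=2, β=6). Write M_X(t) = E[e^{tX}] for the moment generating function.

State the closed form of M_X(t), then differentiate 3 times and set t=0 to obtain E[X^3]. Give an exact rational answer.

M_X(t) = ₁F₁(2; 8; t)
D^3[M](t) = ₁F₁(5; 11; t)/30

E[X^3] = D^3[M](0) = 1/30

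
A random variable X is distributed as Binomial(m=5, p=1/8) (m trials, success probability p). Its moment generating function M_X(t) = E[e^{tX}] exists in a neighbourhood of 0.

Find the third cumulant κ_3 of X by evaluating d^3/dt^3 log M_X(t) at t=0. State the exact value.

M_X(t) = (e^(t)/8 + 7/8)^5
K_X(t) = log M_X(t) = 5*log(e^(t)/8 + 7/8)
D^3[K](t) = (-35*e^(2*t) + 245*e^(t))/(e^(3*t) + 21*e^(2*t) + 147*e^(t) + 343)

κ_3 = D^3[K](0) = 105/256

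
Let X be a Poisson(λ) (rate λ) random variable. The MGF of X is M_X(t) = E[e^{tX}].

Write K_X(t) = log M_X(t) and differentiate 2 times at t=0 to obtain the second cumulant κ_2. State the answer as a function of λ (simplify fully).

κ_2 = K^(2)(0) = λ

M_X(t) = e^(λ*(e^(t) - 1))
K_X(t) = log M_X(t) = λ*(e^(t) - 1)
K^(2)(t) = λ*e^(t)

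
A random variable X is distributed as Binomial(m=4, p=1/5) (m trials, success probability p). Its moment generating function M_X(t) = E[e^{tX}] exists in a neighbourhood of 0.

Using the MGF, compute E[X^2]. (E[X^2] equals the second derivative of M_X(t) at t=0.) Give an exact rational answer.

M_X(t) = (e^(t)/5 + 4/5)^4
D^2[M](t) = 16*e^(4*t)/625 + 144*e^(3*t)/625 + 384*e^(2*t)/625 + 256*e^(t)/625

E[X^2] = D^2[M](0) = 32/25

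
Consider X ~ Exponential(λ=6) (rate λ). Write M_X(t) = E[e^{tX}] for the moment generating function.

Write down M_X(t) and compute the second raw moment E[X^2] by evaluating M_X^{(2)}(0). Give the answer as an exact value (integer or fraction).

M_X(t) = 6/(6 - t)
M′(t) = 6/(t^2 - 12*t + 36)
M′′(t) = -12/(t^3 - 18*t^2 + 108*t - 216)

E[X^2] = M′′(0) = 1/18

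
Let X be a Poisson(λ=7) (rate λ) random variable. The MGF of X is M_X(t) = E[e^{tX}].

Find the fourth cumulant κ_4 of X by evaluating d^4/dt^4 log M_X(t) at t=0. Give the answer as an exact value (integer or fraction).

κ_4 = K^(4)(0) = 7

M_X(t) = e^(7*e^(t) - 7)
K_X(t) = log M_X(t) = 7*e^(t) - 7
K^(4)(t) = 7*e^(t)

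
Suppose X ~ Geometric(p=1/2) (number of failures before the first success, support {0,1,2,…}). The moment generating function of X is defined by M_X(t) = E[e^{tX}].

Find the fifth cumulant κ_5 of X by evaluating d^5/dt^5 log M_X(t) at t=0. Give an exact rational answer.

κ_5 = K′′′′′(0) = 150

M_X(t) = 1/(2*(1 - e^(t)/2))
K_X(t) = log M_X(t) = -log(1 - e^(t)/2) - log(2)
K′(t) = -e^(t)/(e^(t) - 2)
K′′(t) = 2*e^(t)/(e^(2*t) - 4*e^(t) + 4)
K′′′(t) = (-2*e^(2*t) - 4*e^(t))/(e^(3*t) - 6*e^(2*t) + 12*e^(t) - 8)
K′′′′(t) = (2*e^(3*t) + 16*e^(2*t) + 8*e^(t))/(e^(4*t) - 8*e^(3*t) + 24*e^(2*t) - 32*e^(t) + 16)
K′′′′′(t) = (-2*e^(4*t) - 44*e^(3*t) - 88*e^(2*t) - 16*e^(t))/(e^(5*t) - 10*e^(4*t) + 40*e^(3*t) - 80*e^(2*t) + 80*e^(t) - 32)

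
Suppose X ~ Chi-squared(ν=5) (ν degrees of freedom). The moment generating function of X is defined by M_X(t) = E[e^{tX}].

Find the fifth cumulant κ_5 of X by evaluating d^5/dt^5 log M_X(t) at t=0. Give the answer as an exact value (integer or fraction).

M_X(t) = (1 - 2*t)^(-5/2)
K_X(t) = log M_X(t) = -5*log(1 - 2*t)/2
K′(t) = -5/(2*t - 1)
K′′(t) = 10/(4*t^2 - 4*t + 1)
K′′′(t) = -40/(8*t^3 - 12*t^2 + 6*t - 1)
K′′′′(t) = 240/(16*t^4 - 32*t^3 + 24*t^2 - 8*t + 1)
K′′′′′(t) = -1920/(32*t^5 - 80*t^4 + 80*t^3 - 40*t^2 + 10*t - 1)

κ_5 = K′′′′′(0) = 1920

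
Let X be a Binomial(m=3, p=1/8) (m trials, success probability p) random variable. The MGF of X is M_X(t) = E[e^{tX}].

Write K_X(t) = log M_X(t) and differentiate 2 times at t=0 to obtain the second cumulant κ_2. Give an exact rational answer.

M_X(t) = (e^(t)/8 + 7/8)^3
K_X(t) = log M_X(t) = 3*log(e^(t)/8 + 7/8)
K^(2)(t) = 21*e^(t)/(e^(2*t) + 14*e^(t) + 49)

κ_2 = K^(2)(0) = 21/64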